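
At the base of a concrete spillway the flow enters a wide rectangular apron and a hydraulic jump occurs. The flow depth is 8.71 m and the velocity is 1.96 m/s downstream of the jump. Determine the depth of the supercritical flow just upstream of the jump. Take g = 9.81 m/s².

Fr₂ = V₂/√(g·y₂) = 1.96/√(9.81×8.71) = 0.212.
Since the conjugate-depth ratio holds either way, y₁/y₂ = ½[√(1 + 8Fr₂²) − 1] = ½[√1.360 − 1] = 0.0830.
y₁ = 0.0830 × 8.71 = 0.723 m.

y₁ = 0.723 m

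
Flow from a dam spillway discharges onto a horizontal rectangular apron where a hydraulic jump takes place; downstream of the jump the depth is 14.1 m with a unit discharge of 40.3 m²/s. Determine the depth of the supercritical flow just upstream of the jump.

y₁ = 1.50 m

V₂ = q/y₂ = 40.3/14.1 = 2.86 m/s; Fr₂ = V₂/√(g·y₂) = 0.243.
Applying the sequent-depth relation in reverse, y₁/y₂ = ½[√(1 + 8Fr₂²) − 1] = ½[√1.472 − 1] = 0.107.
y₁ = 0.107 × 14.1 = 1.50 m.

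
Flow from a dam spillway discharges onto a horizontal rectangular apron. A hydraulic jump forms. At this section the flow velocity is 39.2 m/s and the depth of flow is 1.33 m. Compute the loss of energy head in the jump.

ΔE = 59.5 m

Fr₁ = V₁/√(g·y₁) = 39.2/√(9.81×1.33) = 10.9.
From the momentum equation for a rectangular channel, y₂/y₁ = ½[√(1 + 8Fr₁²) − 1] = ½[√943.2 − 1] = 14.9.
y₂ = 14.9 × 1.33 = 19.8 m.
Head loss: ΔE = (y₂ − y₁)³/(4y₁y₂) = (19.8 − 1.33)³/(4×1.33×19.8) = 6258/105 = 59.5 m.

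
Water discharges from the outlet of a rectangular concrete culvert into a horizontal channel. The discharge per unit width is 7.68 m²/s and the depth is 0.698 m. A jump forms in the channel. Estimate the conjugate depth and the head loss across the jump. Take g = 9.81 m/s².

y₂ = 3.82 m; ΔE = 2.85 m

V₁ = q/y₁ = 7.68/0.698 = 11.0 m/s. Fr₁ = V₁/√(g·y₁) = 11.0/√(9.81×0.698) = 4.20.
From the momentum equation for a rectangular channel, y₂/y₁ = ½[√(1 + 8Fr₁²) − 1] = ½[√142.4 − 1] = 5.47.
y₂ = 5.47 × 0.698 = 3.82 m.
Head loss: ΔE = (y₂ − y₁)³/(4y₁y₂) = (3.82 − 0.698)³/(4×0.698×3.82) = 30.3/10.7 = 2.85 m.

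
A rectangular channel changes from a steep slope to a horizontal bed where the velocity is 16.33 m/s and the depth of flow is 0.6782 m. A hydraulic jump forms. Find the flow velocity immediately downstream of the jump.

Fr₁ = V₁/√(g·y₁) = 16.33/√(9.81×0.6782) = 6.331.
From the momentum equation for a rectangular channel, y₂/y₁ = ½[√(1 + 8Fr₁²) − 1] = ½[√321.65 − 1] = 8.467.
y₂ = 8.467 × 0.6782 = 5.743 m.
q = V₁·y₁ = 16.33 × 0.6782 = 11.08 m²/s.
V₂ = q/y₂ = 11.08/5.743 = 1.929 m/s.

V₂ = 1.929 m/s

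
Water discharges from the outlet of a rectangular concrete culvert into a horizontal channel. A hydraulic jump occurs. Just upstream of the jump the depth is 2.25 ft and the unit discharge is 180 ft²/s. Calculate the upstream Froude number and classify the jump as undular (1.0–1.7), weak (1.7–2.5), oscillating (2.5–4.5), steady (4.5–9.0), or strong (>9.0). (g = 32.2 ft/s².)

Fr₁ = 9.40; strong jump

V₁ = q/y₁ = 180/2.25 = 80.0 ft/s. Fr₁ = V₁/√(g·y₁) = 80.0/√(32.2×2.25) = 9.40.
Fr₁ = 9.40 lies in the strong range.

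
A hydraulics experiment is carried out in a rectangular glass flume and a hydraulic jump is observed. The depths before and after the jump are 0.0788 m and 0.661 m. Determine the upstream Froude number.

For a rectangular channel the momentum equation gives q² = ½·g·y₁·y₂·(y₁ + y₂) = ½×9.81×0.0788×0.661×0.740 = 0.189.
q = √0.189 = 0.435 m²/s.
V₁ = q/y₁ = 5.52 m/s; Fr₁ = V₁/√(g·y₁) = 6.28.

Fr₁ = 6.28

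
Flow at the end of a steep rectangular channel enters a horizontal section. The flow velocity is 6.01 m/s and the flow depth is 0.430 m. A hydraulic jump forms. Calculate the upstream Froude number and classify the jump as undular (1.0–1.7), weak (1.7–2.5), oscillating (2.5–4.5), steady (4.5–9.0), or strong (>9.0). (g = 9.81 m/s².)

Fr₁ = V₁/√(g·y₁) = 6.01/√(9.81×0.430) = 2.93.
Fr₁ = 2.93 lies in the oscillating range.

Fr₁ = 2.93; oscillating jump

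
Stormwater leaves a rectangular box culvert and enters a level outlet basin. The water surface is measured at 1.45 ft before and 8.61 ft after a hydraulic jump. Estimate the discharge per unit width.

q = 45.0 ft²/s

For a rectangular channel the momentum equation gives q² = ½·g·y₁·y₂·(y₁ + y₂) = ½×32.2×1.45×8.61×10.1 = 2022.
q = √2022 = 45.0 ft²/s.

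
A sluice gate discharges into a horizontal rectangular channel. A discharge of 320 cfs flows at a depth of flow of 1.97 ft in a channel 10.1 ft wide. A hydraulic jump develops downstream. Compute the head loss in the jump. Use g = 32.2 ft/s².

q = Q/b = 320/10.1 = 31.7 ft²/s; V₁ = q/y₁ = 16.1 ft/s. Fr₁ = V₁/√(g·y₁) = 2.02.
Conjugate-depth relation: y₂/y₁ = ½[√(1 + 8Fr₁²) − 1] = ½[√33.62 − 1] = 2.40.
y₂ = 2.40 × 1.97 = 4.73 ft.
V₂ = q/y₂ = 31.7/4.73 = 6.70 ft/s. E₁ = y₁ + V₁²/2g = 5.99 ft; E₂ = y₂ + V₂²/2g = 5.42 ft. ΔE = E₁ − E₂ = 0.562 ft.

ΔE = 0.562 ft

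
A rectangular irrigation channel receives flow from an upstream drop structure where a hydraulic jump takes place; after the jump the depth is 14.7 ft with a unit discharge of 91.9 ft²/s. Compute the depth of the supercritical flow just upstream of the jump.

y₁ = 2.12 ft

V₂ = q/y₂ = 91.9/14.7 = 6.25 ft/s; Fr₂ = V₂/√(g·y₂) = 0.287.
Since the conjugate-depth ratio holds either way, y₁/y₂ = ½[√(1 + 8Fr₂²) − 1] = ½[√1.661 − 1] = 0.144.
y₁ = 0.144 × 14.7 = 2.12 ft.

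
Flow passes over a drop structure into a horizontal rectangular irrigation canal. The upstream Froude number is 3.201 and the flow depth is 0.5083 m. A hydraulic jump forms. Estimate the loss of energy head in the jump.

Fr₁ = 3.201 (given).
Bélanger equation: y₂/y₁ = ½[√(1 + 8Fr₁²) − 1] = ½[√82.971 − 1] = 4.054.
y₂ = 4.054 × 0.5083 = 2.061 m.
V₁ = Fr₁·√(g·y₁) = 3.201×√(9.81×0.5083) = 7.148 m/s; q = V₁·y₁ = 3.633 m²/s. V₂ = q/y₂ = 3.633/2.061 = 1.763 m/s. E₁ = y₁ + V₁²/2g = 3.112 m; E₂ = y₂ + V₂²/2g = 2.219 m. ΔE = E₁ − E₂ = 0.8931 m.

ΔE = 0.8931 m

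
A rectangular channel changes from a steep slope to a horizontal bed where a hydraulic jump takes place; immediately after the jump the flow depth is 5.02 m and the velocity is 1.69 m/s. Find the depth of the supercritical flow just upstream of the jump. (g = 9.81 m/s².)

y₁ = 0.527 m

Fr₂ = V₂/√(g·y₂) = 1.69/√(9.81×5.02) = 0.241.
Since the conjugate-depth ratio holds either way, y₁/y₂ = ½[√(1 + 8Fr₂²) − 1] = ½[√1.464 − 1] = 0.105.
y₁ = 0.105 × 5.02 = 0.527 m.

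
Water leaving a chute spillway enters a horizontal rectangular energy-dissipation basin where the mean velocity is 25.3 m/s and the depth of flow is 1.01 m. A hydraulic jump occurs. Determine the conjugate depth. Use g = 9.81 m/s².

Fr₁ = V₁/√(g·y₁) = 25.3/√(9.81×1.01) = 8.04.
By Bélanger, y₂/y₁ = ½[√(1 + 8Fr₁²) − 1] = ½[√517.8 − 1] = 10.9.
y₂ = 10.9 × 1.01 = 11.0 m.

y₂ = 11.0 m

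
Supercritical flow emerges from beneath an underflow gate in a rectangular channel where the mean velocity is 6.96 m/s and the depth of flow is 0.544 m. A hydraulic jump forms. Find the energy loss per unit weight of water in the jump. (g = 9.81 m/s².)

ΔE = 0.779 m

Fr₁ = V₁/√(g·y₁) = 6.96/√(9.81×0.544) = 3.01.
By Bélanger, y₂/y₁ = ½[√(1 + 8Fr₁²) − 1] = ½[√73.62 − 1] = 3.79.
y₂ = 3.79 × 0.544 = 2.06 m.
q = V₁·y₁ = 6.96 × 0.544 = 3.79 m²/s. V₂ = q/y₂ = 3.79/2.06 = 1.84 m/s. E₁ = y₁ + V₁²/2g = 3.01 m; E₂ = y₂ + V₂²/2g = 2.23 m. ΔE = E₁ − E₂ = 0.779 m.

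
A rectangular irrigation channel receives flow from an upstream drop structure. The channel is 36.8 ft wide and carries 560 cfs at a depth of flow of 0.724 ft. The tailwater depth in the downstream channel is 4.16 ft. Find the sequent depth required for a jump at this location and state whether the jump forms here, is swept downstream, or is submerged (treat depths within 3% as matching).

q = Q/b = 560/36.8 = 15.2 ft²/s; V₁ = q/y₁ = 21.0 ft/s. Fr₁ = V₁/√(g·y₁) = 4.35.
Bélanger equation: y₂/y₁ = ½[√(1 + 8Fr₁²) − 1] = ½[√152.6 − 1] = 5.68.
y₂ = 5.68 × 0.724 = 4.11 ft.
Tailwater y_tw = 4.16 ft: y_tw ≈ y₂, so the jump forms here.

y₂ = 4.11 ft; the jump forms here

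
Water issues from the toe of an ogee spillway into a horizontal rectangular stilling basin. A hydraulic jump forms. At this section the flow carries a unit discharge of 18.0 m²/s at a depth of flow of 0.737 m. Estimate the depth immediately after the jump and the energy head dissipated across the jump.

V₁ = q/y₁ = 18.0/0.737 = 24.4 m/s. Fr₁ = V₁/√(g·y₁) = 24.4/√(9.81×0.737) = 9.08.
Sequent-depth ratio: y₂/y₁ = ½[√(1 + 8Fr₁²) − 1] = ½[√661.0 − 1] = 12.4.
y₂ = 12.4 × 0.737 = 9.11 m.
Head loss: ΔE = (y₂ − y₁)³/(4y₁y₂) = (9.11 − 0.737)³/(4×0.737×9.11) = 586/26.8 = 21.8 m.

y₂ = 9.11 m; ΔE = 21.8 m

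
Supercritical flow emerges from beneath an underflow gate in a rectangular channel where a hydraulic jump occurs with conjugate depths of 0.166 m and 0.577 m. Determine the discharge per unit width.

For a rectangular channel the momentum equation gives q² = ½·g·y₁·y₂·(y₁ + y₂) = ½×9.81×0.166×0.577×0.743 = 0.349.
q = √0.349 = 0.591 m²/s.

q = 0.591 m²/s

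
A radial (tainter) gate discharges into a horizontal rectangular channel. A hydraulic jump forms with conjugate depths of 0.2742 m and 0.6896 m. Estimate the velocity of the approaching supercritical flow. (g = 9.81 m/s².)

V₁ = 3.448 m/s

For a rectangular channel the momentum equation gives q² = ½·g·y₁·y₂·(y₁ + y₂) = ½×9.81×0.2742×0.6896×0.9638 = 0.8939.
q = √0.8939 = 0.9455 m²/s.
V₁ = q/y₁ = 0.9455/0.2742 = 3.448 m/s.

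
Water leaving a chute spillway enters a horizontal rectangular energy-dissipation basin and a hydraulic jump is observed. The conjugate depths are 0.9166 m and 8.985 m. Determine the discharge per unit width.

q = 20.00 m²/s

For a rectangular channel the momentum equation gives q² = ½·g·y₁·y₂·(y₁ + y₂) = ½×9.81×0.9166×8.985×9.902 = 400.0.
q = √400.0 = 20.00 m²/s.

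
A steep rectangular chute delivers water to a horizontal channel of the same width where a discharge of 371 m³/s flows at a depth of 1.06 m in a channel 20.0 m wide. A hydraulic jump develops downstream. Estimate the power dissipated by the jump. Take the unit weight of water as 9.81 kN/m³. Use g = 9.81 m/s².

q = Q/b = 371/20.0 = 18.6 m²/s; V₁ = q/y₁ = 17.5 m/s. Fr₁ = V₁/√(g·y₁) = 5.43.
Conjugate-depth relation: y₂/y₁ = ½[√(1 + 8Fr₁²) − 1] = ½[√236.6 − 1] = 7.19.
y₂ = 7.19 × 1.06 = 7.62 m.
V₂ = q/y₂ = 18.6/7.62 = 2.43 m/s. E₁ = y₁ + V₁²/2g = 16.7 m; E₂ = y₂ + V₂²/2g = 7.92 m. ΔE = E₁ − E₂ = 8.74 m.
P = γ·Q·ΔE = 9.81 × 371 × 8.74 = 31826 kW.

P = 31826 kW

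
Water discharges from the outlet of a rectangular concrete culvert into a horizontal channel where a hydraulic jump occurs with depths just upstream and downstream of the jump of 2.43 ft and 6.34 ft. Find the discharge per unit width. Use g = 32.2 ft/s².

q = 46.6 ft²/s

For a rectangular channel the momentum equation gives q² = ½·g·y₁·y₂·(y₁ + y₂) = ½×32.2×2.43×6.34×8.77 = 2175.
q = √2175 = 46.6 ft²/s.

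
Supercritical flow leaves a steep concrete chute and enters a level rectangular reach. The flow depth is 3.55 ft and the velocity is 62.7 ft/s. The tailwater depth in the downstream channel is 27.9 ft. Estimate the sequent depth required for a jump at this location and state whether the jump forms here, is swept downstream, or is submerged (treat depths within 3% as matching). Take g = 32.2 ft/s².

Fr₁ = V₁/√(g·y₁) = 62.7/√(32.2×3.55) = 5.86.
By Bélanger, y₂/y₁ = ½[√(1 + 8Fr₁²) − 1] = ½[√276.1 − 1] = 7.81.
y₂ = 7.81 × 3.55 = 27.7 ft.
Tailwater y_tw = 27.9 ft: y_tw ≈ y₂, so the jump forms here.

y₂ = 27.7 ft; the jump forms here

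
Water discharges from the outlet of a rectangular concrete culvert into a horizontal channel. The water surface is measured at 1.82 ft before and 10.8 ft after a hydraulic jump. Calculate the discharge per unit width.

For a rectangular channel the momentum equation gives q² = ½·g·y₁·y₂·(y₁ + y₂) = ½×32.2×1.82×10.8×12.6 = 3994.
q = √3994 = 63.2 ft²/s.

q = 63.2 ft²/s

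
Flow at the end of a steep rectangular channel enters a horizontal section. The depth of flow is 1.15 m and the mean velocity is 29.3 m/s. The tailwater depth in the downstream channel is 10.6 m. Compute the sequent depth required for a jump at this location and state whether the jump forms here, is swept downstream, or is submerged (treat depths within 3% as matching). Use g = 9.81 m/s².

y₂ = 13.6 m; the jump is swept downstream

Fr₁ = V₁/√(g·y₁) = 29.3/√(9.81×1.15) = 8.72.
From the momentum equation for a rectangular channel, y₂/y₁ = ½[√(1 + 8Fr₁²) − 1] = ½[√609.8 − 1] = 11.8.
y₂ = 11.8 × 1.15 = 13.6 m.
Tailwater y_tw = 10.6 m: y_tw < y₂, so the jump is swept downstream.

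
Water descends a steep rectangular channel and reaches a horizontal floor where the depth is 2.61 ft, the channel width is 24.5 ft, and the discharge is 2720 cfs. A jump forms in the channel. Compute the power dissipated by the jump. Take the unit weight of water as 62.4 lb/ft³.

P = 4343 hp

q = Q/b = 2720/24.5 = 111 ft²/s; V₁ = q/y₁ = 42.5 ft/s. Fr₁ = V₁/√(g·y₁) = 4.64.
Bélanger equation: y₂/y₁ = ½[√(1 + 8Fr₁²) − 1] = ½[√173.2 − 1] = 6.08.
y₂ = 6.08 × 2.61 = 15.9 ft.
V₂ = q/y₂ = 111/15.9 = 7.00 ft/s. E₁ = y₁ + V₁²/2g = 30.7 ft; E₂ = y₂ + V₂²/2g = 16.6 ft. ΔE = E₁ − E₂ = 14.1 ft.
P = γ·Q·ΔE/550 = 62.4 × 2720 × 14.1 / 550 = 4343 hp.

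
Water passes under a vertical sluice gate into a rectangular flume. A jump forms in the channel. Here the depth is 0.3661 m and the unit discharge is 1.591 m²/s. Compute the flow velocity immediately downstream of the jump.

V₁ = q/y₁ = 1.591/0.3661 = 4.346 m/s. Fr₁ = V₁/√(g·y₁) = 4.346/√(9.81×0.3661) = 2.293.
From the momentum equation for a rectangular channel, y₂/y₁ = ½[√(1 + 8Fr₁²) − 1] = ½[√43.069 − 1] = 2.781.
y₂ = 2.781 × 0.3661 = 1.018 m.
V₂ = q/y₂ = 1.591/1.018 = 1.562 m/s.

V₂ = 1.562 m/s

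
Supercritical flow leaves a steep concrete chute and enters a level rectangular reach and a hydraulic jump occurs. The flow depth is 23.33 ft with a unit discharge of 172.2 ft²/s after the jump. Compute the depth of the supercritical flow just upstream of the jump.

y₁ = 2.998 ft

V₂ = q/y₂ = 172.2/23.33 = 7.381 ft/s; Fr₂ = V₂/√(g·y₂) = 0.2693.
From the momentum equation (using Fr₂), y₁/y₂ = ½[√(1 + 8Fr₂²) − 1] = ½[√1.5802 − 1] = 0.1285.
y₁ = 0.1285 × 23.33 = 2.998 ft.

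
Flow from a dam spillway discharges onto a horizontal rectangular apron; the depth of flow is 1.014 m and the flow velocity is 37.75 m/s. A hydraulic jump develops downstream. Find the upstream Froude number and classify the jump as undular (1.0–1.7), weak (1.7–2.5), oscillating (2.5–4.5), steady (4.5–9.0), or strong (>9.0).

Fr₁ = 11.97; strong jump

Fr₁ = V₁/√(g·y₁) = 37.75/√(9.81×1.014) = 11.97.
Fr₁ = 11.97 lies in the strong range.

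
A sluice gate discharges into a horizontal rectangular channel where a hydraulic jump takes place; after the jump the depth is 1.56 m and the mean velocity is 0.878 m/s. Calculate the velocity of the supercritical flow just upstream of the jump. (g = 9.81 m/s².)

V₁ = 9.52 m/s

Fr₂ = V₂/√(g·y₂) = 0.878/√(9.81×1.56) = 0.224.
Since the conjugate-depth ratio holds either way, y₁/y₂ = ½[√(1 + 8Fr₂²) − 1] = ½[√1.403 − 1] = 0.0922.
y₁ = 0.0922 × 1.56 = 0.144 m.
V₁ = q/y₁ = 1.37/0.144 = 9.52 m/s.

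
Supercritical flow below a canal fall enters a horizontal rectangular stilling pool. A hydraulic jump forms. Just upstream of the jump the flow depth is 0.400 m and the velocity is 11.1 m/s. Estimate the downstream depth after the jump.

Fr₁ = V₁/√(g·y₁) = 11.1/√(9.81×0.400) = 5.60.
Conjugate-depth relation: y₂/y₁ = ½[√(1 + 8Fr₁²) − 1] = ½[√252.2 − 1] = 7.44.
y₂ = 7.44 × 0.400 = 2.98 m.

y₂ = 2.98 m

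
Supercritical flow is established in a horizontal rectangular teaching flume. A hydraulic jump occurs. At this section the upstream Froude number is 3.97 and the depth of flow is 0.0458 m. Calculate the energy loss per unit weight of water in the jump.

Fr₁ = 3.97 (given).
Sequent-depth ratio: y₂/y₁ = ½[√(1 + 8Fr₁²) − 1] = ½[√127.1 − 1] = 5.14.
y₂ = 5.14 × 0.0458 = 0.235 m.
Head loss: ΔE = (y₂ − y₁)³/(4y₁y₂) = (0.235 − 0.0458)³/(4×0.0458×0.235) = 0.00680/0.0431 = 0.158 m.

ΔE = 0.158 m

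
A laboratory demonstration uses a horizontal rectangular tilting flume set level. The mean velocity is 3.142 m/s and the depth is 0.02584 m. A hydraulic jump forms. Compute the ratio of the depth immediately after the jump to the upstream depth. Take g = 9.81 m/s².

y₂/y₁ = 8.340

Fr₁ = V₁/√(g·y₁) = 3.142/√(9.81×0.02584) = 6.241.
From the momentum equation for a rectangular channel, y₂/y₁ = ½[√(1 + 8Fr₁²) − 1] = ½[√312.56 − 1] = 8.340.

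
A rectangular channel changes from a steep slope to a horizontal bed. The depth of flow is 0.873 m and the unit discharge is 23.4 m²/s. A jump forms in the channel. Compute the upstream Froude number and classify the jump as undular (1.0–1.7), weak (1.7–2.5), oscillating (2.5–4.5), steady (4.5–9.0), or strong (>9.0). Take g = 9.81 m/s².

Fr₁ = 9.16; strong jump

V₁ = q/y₁ = 23.4/0.873 = 26.8 m/s. Fr₁ = V₁/√(g·y₁) = 26.8/√(9.81×0.873) = 9.16.
Fr₁ = 9.16 lies in the strong range.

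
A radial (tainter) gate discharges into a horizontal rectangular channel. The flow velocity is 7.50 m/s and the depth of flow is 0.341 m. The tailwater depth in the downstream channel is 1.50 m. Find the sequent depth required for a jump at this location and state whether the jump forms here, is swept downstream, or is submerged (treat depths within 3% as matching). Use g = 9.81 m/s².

y₂ = 1.81 m; the jump is swept downstream

Fr₁ = V₁/√(g·y₁) = 7.50/√(9.81×0.341) = 4.10.
Bélanger equation: y₂/y₁ = ½[√(1 + 8Fr₁²) − 1] = ½[√135.5 − 1] = 5.32.
y₂ = 5.32 × 0.341 = 1.81 m.
Tailwater y_tw = 1.50 m: y_tw < y₂, so the jump is swept downstream.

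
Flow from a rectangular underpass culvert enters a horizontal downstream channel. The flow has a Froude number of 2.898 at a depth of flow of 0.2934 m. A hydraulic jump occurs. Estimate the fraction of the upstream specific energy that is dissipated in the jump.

ΔE/E₁ = 0.241 (24.1%)

Fr₁ = 2.898 (given).
From the momentum equation for a rectangular channel, y₂/y₁ = ½[√(1 + 8Fr₁²) − 1] = ½[√68.187 − 1] = 3.629.
y₂ = 3.629 × 0.2934 = 1.065 m.
E₁ = y₁(1 + Fr₁²/2) = 0.2934×(1 + 2.898²/2) = 1.525 m. ΔE = (y₂ − y₁)³/(4y₁y₂) = 0.3672 m. ΔE/E₁ = 0.3672/1.525 = 0.241.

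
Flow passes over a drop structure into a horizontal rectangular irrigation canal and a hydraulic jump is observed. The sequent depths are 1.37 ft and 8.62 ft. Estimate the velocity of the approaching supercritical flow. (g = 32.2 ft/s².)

For a rectangular channel the momentum equation gives q² = ½·g·y₁·y₂·(y₁ + y₂) = ½×32.2×1.37×8.62×9.99 = 1899.
q = √1899 = 43.6 ft²/s.
V₁ = q/y₁ = 43.6/1.37 = 31.8 ft/s.

V₁ = 31.8 ft/s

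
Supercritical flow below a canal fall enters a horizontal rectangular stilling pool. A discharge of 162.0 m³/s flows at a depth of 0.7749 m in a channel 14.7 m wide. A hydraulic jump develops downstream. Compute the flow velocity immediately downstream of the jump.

q = Q/b = 162.0/14.7 = 11.02 m²/s; V₁ = q/y₁ = 14.22 m/s. Fr₁ = V₁/√(g·y₁) = 5.158.
Bélanger equation: y₂/y₁ = ½[√(1 + 8Fr₁²) − 1] = ½[√213.85 − 1] = 6.812.
y₂ = 6.812 × 0.7749 = 5.279 m.
V₂ = q/y₂ = 11.02/5.279 = 2.088 m/s.

V₂ = 2.088 m/s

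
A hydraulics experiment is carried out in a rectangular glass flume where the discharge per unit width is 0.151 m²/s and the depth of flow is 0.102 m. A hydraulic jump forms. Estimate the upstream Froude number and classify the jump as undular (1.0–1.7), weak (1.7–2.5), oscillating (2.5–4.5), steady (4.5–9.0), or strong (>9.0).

Fr₁ = 1.48; undular jump

V₁ = q/y₁ = 0.151/0.102 = 1.48 m/s. Fr₁ = V₁/√(g·y₁) = 1.48/√(9.81×0.102) = 1.48.
Fr₁ = 1.48 lies in the undular range.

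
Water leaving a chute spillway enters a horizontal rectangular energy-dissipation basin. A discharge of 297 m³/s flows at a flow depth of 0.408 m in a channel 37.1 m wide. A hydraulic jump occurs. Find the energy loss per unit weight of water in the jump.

q = Q/b = 297/37.1 = 8.01 m²/s; V₁ = q/y₁ = 19.6 m/s. Fr₁ = V₁/√(g·y₁) = 9.81.
Conjugate-depth relation: y₂/y₁ = ½[√(1 + 8Fr₁²) − 1] = ½[√770.5 − 1] = 13.4.
y₂ = 13.4 × 0.408 = 5.46 m.
Head loss: ΔE = (y₂ − y₁)³/(4y₁y₂) = (5.46 − 0.408)³/(4×0.408×5.46) = 129/8.91 = 14.5 m.

ΔE = 14.5 m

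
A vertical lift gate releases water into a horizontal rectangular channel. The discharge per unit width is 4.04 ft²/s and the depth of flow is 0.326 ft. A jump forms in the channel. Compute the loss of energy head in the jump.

ΔE = 1.00 ft

V₁ = q/y₁ = 4.04/0.326 = 12.4 ft/s. Fr₁ = V₁/√(g·y₁) = 12.4/√(32.2×0.326) = 3.82.
Bélanger equation: y₂/y₁ = ½[√(1 + 8Fr₁²) − 1] = ½[√118.0 − 1] = 4.93.
y₂ = 4.93 × 0.326 = 1.61 ft.
Head loss: ΔE = (y₂ − y₁)³/(4y₁y₂) = (1.61 − 0.326)³/(4×0.326×1.61) = 2.11/2.10 = 1.00 ft.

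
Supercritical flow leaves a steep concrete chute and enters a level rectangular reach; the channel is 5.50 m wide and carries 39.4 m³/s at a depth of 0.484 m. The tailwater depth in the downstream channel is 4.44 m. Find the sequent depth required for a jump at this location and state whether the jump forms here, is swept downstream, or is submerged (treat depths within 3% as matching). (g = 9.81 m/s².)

q = Q/b = 39.4/5.50 = 7.16 m²/s; V₁ = q/y₁ = 14.8 m/s. Fr₁ = V₁/√(g·y₁) = 6.79.
By Bélanger, y₂/y₁ = ½[√(1 + 8Fr₁²) − 1] = ½[√370.1 − 1] = 9.12.
y₂ = 9.12 × 0.484 = 4.41 m.
Tailwater y_tw = 4.44 m: y_tw ≈ y₂, so the jump forms here.

y₂ = 4.41 m; the jump forms here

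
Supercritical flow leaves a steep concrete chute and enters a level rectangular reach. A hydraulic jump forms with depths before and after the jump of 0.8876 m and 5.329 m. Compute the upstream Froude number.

Fr₁ = 4.585

For a rectangular channel the momentum equation gives q² = ½·g·y₁·y₂·(y₁ + y₂) = ½×9.81×0.8876×5.329×6.217 = 144.2.
q = √144.2 = 12.01 m²/s.
V₁ = q/y₁ = 13.53 m/s; Fr₁ = V₁/√(g·y₁) = 4.585.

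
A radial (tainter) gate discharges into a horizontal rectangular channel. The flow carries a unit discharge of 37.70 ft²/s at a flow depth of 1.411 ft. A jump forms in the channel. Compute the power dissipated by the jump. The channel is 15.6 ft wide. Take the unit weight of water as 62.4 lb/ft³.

P = 322.9 hp

V₁ = q/y₁ = 37.70/1.411 = 26.72 ft/s. Fr₁ = V₁/√(g·y₁) = 26.72/√(32.2×1.411) = 3.964.
Bélanger equation: y₂/y₁ = ½[√(1 + 8Fr₁²) − 1] = ½[√126.70 − 1] = 5.128.
y₂ = 5.128 × 1.411 = 7.236 ft.
V₂ = q/y₂ = 37.70/7.236 = 5.210 ft/s. E₁ = y₁ + V₁²/2g = 12.50 ft; E₂ = y₂ + V₂²/2g = 7.657 ft. ΔE = E₁ − E₂ = 4.839 ft.
Q = q·b = 37.70 × 15.6 = 588.1 cfs. P = γ·Q·ΔE/550 = 62.4 × 588.1 × 4.839 / 550 = 322.9 hp.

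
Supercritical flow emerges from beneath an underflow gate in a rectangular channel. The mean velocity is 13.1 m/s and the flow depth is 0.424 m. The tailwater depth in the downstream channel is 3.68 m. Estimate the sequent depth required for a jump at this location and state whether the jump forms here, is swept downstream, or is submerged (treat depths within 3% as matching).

Fr₁ = V₁/√(g·y₁) = 13.1/√(9.81×0.424) = 6.42.
From the momentum equation for a rectangular channel, y₂/y₁ = ½[√(1 + 8Fr₁²) − 1] = ½[√331.1 − 1] = 8.60.
y₂ = 8.60 × 0.424 = 3.65 m.
Tailwater y_tw = 3.68 m: y_tw ≈ y₂, so the jump forms here.

y₂ = 3.65 m; the jump forms here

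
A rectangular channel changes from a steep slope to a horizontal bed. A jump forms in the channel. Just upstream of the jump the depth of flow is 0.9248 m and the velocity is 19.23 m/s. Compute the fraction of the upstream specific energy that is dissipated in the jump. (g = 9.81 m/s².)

Fr₁ = V₁/√(g·y₁) = 19.23/√(9.81×0.9248) = 6.384.
By Bélanger, y₂/y₁ = ½[√(1 + 8Fr₁²) − 1] = ½[√327.09 − 1] = 8.543.
y₂ = 8.543 × 0.9248 = 7.900 m.
E₁ = y₁ + V₁²/2g = 19.77 m. ΔE = (y₂ − y₁)³/(4y₁y₂) = 11.61 m. ΔE/E₁ = 11.61/19.77 = 0.587.

ΔE/E₁ = 0.587 (58.7%)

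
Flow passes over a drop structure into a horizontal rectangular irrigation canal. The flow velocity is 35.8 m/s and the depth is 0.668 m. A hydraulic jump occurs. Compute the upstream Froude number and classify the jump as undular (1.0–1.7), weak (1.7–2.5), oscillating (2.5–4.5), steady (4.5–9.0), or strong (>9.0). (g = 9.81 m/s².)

Fr₁ = V₁/√(g·y₁) = 35.8/√(9.81×0.668) = 14.0.
Fr₁ = 14.0 lies in the strong range.

Fr₁ = 14.0; strong jump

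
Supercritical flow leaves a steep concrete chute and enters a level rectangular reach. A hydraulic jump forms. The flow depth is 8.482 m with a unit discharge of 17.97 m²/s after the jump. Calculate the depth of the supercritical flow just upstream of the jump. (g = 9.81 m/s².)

V₂ = q/y₂ = 17.97/8.482 = 2.119 m/s; Fr₂ = V₂/√(g·y₂) = 0.2323.
The Bélanger relation is symmetric: y₁/y₂ = ½[√(1 + 8Fr₂²) − 1] = ½[√1.4315 − 1] = 0.09824.
y₁ = 0.09824 × 8.482 = 0.8332 m.

y₁ = 0.8332 m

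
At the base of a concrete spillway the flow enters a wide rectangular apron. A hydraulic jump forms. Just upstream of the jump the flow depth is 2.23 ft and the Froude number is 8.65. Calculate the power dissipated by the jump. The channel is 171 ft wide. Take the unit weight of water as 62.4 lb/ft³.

P = 186670 hp

Fr₁ = 8.65 (given).
Conjugate-depth relation: y₂/y₁ = ½[√(1 + 8Fr₁²) − 1] = ½[√599.6 − 1] = 11.7.
y₂ = 11.7 × 2.23 = 26.2 ft.
Head loss: ΔE = (y₂ − y₁)³/(4y₁y₂) = (26.2 − 2.23)³/(4×2.23×26.2) = 13750/234 = 58.9 ft.
V₁ = Fr₁·√(g·y₁) = 8.65×√(32.2×2.23) = 73.3 ft/s; q = V₁·y₁ = 163 ft²/s. Q = q·b = 163 × 171 = 27951 cfs. P = γ·Q·ΔE/550 = 62.4 × 27951 × 58.9 / 550 = 186670 hp.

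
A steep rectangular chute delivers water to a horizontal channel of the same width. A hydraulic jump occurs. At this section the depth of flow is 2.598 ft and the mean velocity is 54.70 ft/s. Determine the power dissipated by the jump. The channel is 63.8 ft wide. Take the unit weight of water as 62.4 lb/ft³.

P = 28407 hp

Fr₁ = V₁/√(g·y₁) = 54.70/√(32.2×2.598) = 5.981.
From the momentum equation for a rectangular channel, y₂/y₁ = ½[√(1 + 8Fr₁²) − 1] = ½[√287.13 − 1] = 7.973.
y₂ = 7.973 × 2.598 = 20.71 ft.
q = V₁·y₁ = 54.70 × 2.598 = 142.1 ft²/s. V₂ = q/y₂ = 142.1/20.71 = 6.861 ft/s. E₁ = y₁ + V₁²/2g = 49.06 ft; E₂ = y₂ + V₂²/2g = 21.44 ft. ΔE = E₁ − E₂ = 27.62 ft.
Q = q·b = 142.1 × 63.8 = 9067 cfs. P = γ·Q·ΔE/550 = 62.4 × 9067 × 27.62 / 550 = 28407 hp.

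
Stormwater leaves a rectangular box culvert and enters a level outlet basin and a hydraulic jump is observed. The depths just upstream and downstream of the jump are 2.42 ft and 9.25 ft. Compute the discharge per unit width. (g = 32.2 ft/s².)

q = 64.9 ft²/s

For a rectangular channel the momentum equation gives q² = ½·g·y₁·y₂·(y₁ + y₂) = ½×32.2×2.42×9.25×11.7 = 4206.
q = √4206 = 64.9 ft²/s.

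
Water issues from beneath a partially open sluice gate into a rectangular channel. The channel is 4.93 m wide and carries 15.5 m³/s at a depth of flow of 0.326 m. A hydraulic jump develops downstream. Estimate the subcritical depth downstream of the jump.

q = Q/b = 15.5/4.93 = 3.14 m²/s; V₁ = q/y₁ = 9.64 m/s. Fr₁ = V₁/√(g·y₁) = 5.39.
Bélanger equation: y₂/y₁ = ½[√(1 + 8Fr₁²) − 1] = ½[√233.7 − 1] = 7.14.
y₂ = 7.14 × 0.326 = 2.33 m.

y₂ = 2.33 m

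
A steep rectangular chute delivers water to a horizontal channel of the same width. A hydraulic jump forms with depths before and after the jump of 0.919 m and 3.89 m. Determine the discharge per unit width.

For a rectangular channel the momentum equation gives q² = ½·g·y₁·y₂·(y₁ + y₂) = ½×9.81×0.919×3.89×4.81 = 84.3.
q = √84.3 = 9.18 m²/s.

q = 9.18 m²/s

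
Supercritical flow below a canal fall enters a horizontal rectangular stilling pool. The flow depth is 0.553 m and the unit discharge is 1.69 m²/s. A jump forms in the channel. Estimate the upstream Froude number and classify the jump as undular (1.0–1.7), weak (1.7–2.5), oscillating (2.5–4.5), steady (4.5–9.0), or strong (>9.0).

Fr₁ = 1.31; undular jump

V₁ = q/y₁ = 1.69/0.553 = 3.06 m/s. Fr₁ = V₁/√(g·y₁) = 3.06/√(9.81×0.553) = 1.31.
Fr₁ = 1.31 lies in the undular range.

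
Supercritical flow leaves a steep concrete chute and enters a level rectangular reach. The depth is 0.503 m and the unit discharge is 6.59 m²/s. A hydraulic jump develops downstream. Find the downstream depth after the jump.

V₁ = q/y₁ = 6.59/0.503 = 13.1 m/s. Fr₁ = V₁/√(g·y₁) = 13.1/√(9.81×0.503) = 5.90.
Bélanger equation: y₂/y₁ = ½[√(1 + 8Fr₁²) − 1] = ½[√279.3 − 1] = 7.86.
y₂ = 7.86 × 0.503 = 3.95 m.

y₂ = 3.95 m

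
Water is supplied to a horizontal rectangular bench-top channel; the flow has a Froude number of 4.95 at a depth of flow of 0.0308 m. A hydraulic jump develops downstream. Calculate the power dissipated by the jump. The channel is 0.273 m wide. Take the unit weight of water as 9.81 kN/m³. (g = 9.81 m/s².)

P = 0.0446 kW

Fr₁ = 4.95 (given).
Conjugate-depth relation: y₂/y₁ = ½[√(1 + 8Fr₁²) − 1] = ½[√197.0 − 1] = 6.52.
y₂ = 6.52 × 0.0308 = 0.201 m.
V₁ = Fr₁·√(g·y₁) = 4.95×√(9.81×0.0308) = 2.72 m/s; q = V₁·y₁ = 0.0838 m²/s. V₂ = q/y₂ = 0.0838/0.201 = 0.417 m/s. E₁ = y₁ + V₁²/2g = 0.408 m; E₂ = y₂ + V₂²/2g = 0.210 m. ΔE = E₁ − E₂ = 0.198 m.
Q = q·b = 0.0838 × 0.273 = 0.0229 m³/s. P = γ·Q·ΔE = 9.81 × 0.0229 × 0.198 = 0.0446 kW.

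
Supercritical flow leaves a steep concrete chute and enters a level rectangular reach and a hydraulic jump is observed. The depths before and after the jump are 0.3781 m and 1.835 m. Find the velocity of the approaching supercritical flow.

For a rectangular channel the momentum equation gives q² = ½·g·y₁·y₂·(y₁ + y₂) = ½×9.81×0.3781×1.835×2.213 = 7.532.
q = √7.532 = 2.744 m²/s.
V₁ = q/y₁ = 2.744/0.3781 = 7.258 m/s.

V₁ = 7.258 m/s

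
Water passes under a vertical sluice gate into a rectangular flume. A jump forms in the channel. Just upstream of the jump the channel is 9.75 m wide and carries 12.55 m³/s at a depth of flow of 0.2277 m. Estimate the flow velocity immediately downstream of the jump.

q = Q/b = 12.55/9.75 = 1.287 m²/s; V₁ = q/y₁ = 5.653 m/s. Fr₁ = V₁/√(g·y₁) = 3.782.
Conjugate-depth relation: y₂/y₁ = ½[√(1 + 8Fr₁²) − 1] = ½[√115.45 − 1] = 4.872.
y₂ = 4.872 × 0.2277 = 1.109 m.
V₂ = q/y₂ = 1.287/1.109 = 1.160 m/s.

V₂ = 1.160 m/s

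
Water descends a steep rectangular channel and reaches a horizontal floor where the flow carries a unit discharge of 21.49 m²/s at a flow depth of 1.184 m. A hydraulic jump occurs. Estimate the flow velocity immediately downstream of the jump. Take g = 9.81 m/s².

V₁ = q/y₁ = 21.49/1.184 = 18.15 m/s. Fr₁ = V₁/√(g·y₁) = 18.15/√(9.81×1.184) = 5.326.
From the momentum equation for a rectangular channel, y₂/y₁ = ½[√(1 + 8Fr₁²) − 1] = ½[√227.90 − 1] = 7.048.
y₂ = 7.048 × 1.184 = 8.345 m.
V₂ = q/y₂ = 21.49/8.345 = 2.575 m/s.

V₂ = 2.575 m/s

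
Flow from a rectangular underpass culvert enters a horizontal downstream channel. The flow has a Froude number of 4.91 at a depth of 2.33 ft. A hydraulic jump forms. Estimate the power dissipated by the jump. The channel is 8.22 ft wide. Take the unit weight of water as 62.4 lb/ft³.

Fr₁ = 4.91 (given).
From the momentum equation for a rectangular channel, y₂/y₁ = ½[√(1 + 8Fr₁²) − 1] = ½[√193.9 − 1] = 6.46.
y₂ = 6.46 × 2.33 = 15.1 ft.
Head loss: ΔE = (y₂ − y₁)³/(4y₁y₂) = (15.1 − 2.33)³/(4×2.33×15.1) = 2061/140 = 14.7 ft.
V₁ = Fr₁·√(g·y₁) = 4.91×√(32.2×2.33) = 42.5 ft/s; q = V₁·y₁ = 99.1 ft²/s. Q = q·b = 99.1 × 8.22 = 815 cfs. P = γ·Q·ΔE/550 = 62.4 × 815 × 14.7 / 550 = 1357 hp.

P = 1357 hp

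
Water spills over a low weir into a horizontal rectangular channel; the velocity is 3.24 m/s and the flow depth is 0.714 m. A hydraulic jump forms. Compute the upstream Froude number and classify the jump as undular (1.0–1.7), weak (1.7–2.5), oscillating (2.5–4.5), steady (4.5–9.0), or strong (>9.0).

Fr₁ = V₁/√(g·y₁) = 3.24/√(9.81×0.714) = 1.22.
Fr₁ = 1.22 lies in the undular range.

Fr₁ = 1.22; undular jump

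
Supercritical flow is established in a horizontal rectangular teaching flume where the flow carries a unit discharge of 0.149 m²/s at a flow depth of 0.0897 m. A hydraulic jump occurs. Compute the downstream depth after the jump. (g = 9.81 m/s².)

V₁ = q/y₁ = 0.149/0.0897 = 1.66 m/s. Fr₁ = V₁/√(g·y₁) = 1.66/√(9.81×0.0897) = 1.77.
From the momentum equation for a rectangular channel, y₂/y₁ = ½[√(1 + 8Fr₁²) − 1] = ½[√26.09 − 1] = 2.05.
y₂ = 2.05 × 0.0897 = 0.184 m.

y₂ = 0.184 m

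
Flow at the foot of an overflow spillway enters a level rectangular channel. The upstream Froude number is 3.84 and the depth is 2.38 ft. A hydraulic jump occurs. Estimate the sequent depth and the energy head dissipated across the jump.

Fr₁ = 3.84 (given).
From the momentum equation for a rectangular channel, y₂/y₁ = ½[√(1 + 8Fr₁²) − 1] = ½[√119.0 − 1] = 4.95.
y₂ = 4.95 × 2.38 = 11.8 ft.
Head loss: ΔE = (y₂ − y₁)³/(4y₁y₂) = (11.8 − 2.38)³/(4×2.38×11.8) = 833/112 = 7.42 ft.

y₂ = 11.8 ft; ΔE = 7.42 ft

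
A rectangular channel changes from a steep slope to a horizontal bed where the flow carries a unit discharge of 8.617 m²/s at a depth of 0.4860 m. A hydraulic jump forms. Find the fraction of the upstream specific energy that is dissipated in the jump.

ΔE/E₁ = 0.668 (66.8%)

V₁ = q/y₁ = 8.617/0.4860 = 17.73 m/s. Fr₁ = V₁/√(g·y₁) = 17.73/√(9.81×0.4860) = 8.120.
Conjugate-depth relation: y₂/y₁ = ½[√(1 + 8Fr₁²) − 1] = ½[√528.50 − 1] = 10.99.
y₂ = 10.99 × 0.4860 = 5.343 m.
E₁ = y₁ + V₁²/2g = 16.51 m. ΔE = (y₂ − y₁)³/(4y₁y₂) = 11.03 m. ΔE/E₁ = 11.03/16.51 = 0.668.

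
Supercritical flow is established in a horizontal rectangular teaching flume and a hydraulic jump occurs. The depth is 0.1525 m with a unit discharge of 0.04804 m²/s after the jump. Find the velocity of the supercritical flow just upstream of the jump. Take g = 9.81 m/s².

V₁ = 2.656 m/s

V₂ = q/y₂ = 0.04804/0.1525 = 0.3150 m/s; Fr₂ = V₂/√(g·y₂) = 0.2576.
From the momentum equation (using Fr₂), y₁/y₂ = ½[√(1 + 8Fr₂²) − 1] = ½[√1.5307 − 1] = 0.1186.
y₁ = 0.1186 × 0.1525 = 0.01809 m.
V₁ = q/y₁ = 0.04804/0.01809 = 2.656 m/s.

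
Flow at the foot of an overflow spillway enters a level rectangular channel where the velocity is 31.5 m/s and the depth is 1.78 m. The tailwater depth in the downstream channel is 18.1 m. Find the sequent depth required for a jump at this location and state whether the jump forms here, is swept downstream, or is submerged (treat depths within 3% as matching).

y₂ = 18.1 m; the jump forms here

Fr₁ = V₁/√(g·y₁) = 31.5/√(9.81×1.78) = 7.54.
Sequent-depth ratio: y₂/y₁ = ½[√(1 + 8Fr₁²) − 1] = ½[√455.6 − 1] = 10.2.
y₂ = 10.2 × 1.78 = 18.1 m.
Tailwater y_tw = 18.1 m: y_tw ≈ y₂, so the jump forms here.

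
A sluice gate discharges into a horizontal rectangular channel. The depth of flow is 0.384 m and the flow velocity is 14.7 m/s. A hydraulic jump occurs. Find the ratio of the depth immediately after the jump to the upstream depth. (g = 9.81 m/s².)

Fr₁ = V₁/√(g·y₁) = 14.7/√(9.81×0.384) = 7.57.
By Bélanger, y₂/y₁ = ½[√(1 + 8Fr₁²) − 1] = ½[√459.9 − 1] = 10.2.

y₂/y₁ = 10.2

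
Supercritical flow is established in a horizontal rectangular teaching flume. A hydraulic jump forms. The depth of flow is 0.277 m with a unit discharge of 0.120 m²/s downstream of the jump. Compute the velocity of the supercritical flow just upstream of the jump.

V₂ = q/y₂ = 0.120/0.277 = 0.433 m/s; Fr₂ = V₂/√(g·y₂) = 0.263.
From the momentum equation (using Fr₂), y₁/y₂ = ½[√(1 + 8Fr₂²) − 1] = ½[√1.553 − 1] = 0.123.
y₁ = 0.123 × 0.277 = 0.0341 m.
V₁ = q/y₁ = 0.120/0.0341 = 3.52 m/s.

V₁ = 3.52 m/s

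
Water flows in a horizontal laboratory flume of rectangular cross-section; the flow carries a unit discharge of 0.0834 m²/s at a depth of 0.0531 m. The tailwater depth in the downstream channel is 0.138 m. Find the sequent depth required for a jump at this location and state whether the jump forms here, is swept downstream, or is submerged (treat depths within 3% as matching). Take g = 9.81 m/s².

V₁ = q/y₁ = 0.0834/0.0531 = 1.57 m/s. Fr₁ = V₁/√(g·y₁) = 1.57/√(9.81×0.0531) = 2.18.
Sequent-depth ratio: y₂/y₁ = ½[√(1 + 8Fr₁²) − 1] = ½[√38.89 − 1] = 2.62.
y₂ = 2.62 × 0.0531 = 0.139 m.
Tailwater y_tw = 0.138 m: y_tw ≈ y₂, so the jump forms here.

y₂ = 0.139 m; the jump forms here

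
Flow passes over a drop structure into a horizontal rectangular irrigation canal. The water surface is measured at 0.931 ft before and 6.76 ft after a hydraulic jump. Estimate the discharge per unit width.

q = 27.9 ft²/s

For a rectangular channel the momentum equation gives q² = ½·g·y₁·y₂·(y₁ + y₂) = ½×32.2×0.931×6.76×7.69 = 779.
q = √779 = 27.9 ft²/s.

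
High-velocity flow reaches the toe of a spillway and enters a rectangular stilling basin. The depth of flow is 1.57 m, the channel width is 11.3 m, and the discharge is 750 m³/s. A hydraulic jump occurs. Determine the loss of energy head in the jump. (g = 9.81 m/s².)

q = Q/b = 750/11.3 = 66.4 m²/s; V₁ = q/y₁ = 42.3 m/s. Fr₁ = V₁/√(g·y₁) = 10.8.
By Bélanger, y₂/y₁ = ½[√(1 + 8Fr₁²) − 1] = ½[√929.3 − 1] = 14.7.
y₂ = 14.7 × 1.57 = 23.1 m.
Head loss: ΔE = (y₂ − y₁)³/(4y₁y₂) = (23.1 − 1.57)³/(4×1.57×23.1) = 10043/145 = 69.1 m.

ΔE = 69.1 m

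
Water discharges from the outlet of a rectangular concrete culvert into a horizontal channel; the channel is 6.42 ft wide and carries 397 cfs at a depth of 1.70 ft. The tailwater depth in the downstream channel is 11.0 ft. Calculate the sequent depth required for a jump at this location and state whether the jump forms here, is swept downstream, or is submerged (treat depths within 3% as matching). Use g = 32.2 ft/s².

y₂ = 11.0 ft; the jump forms here

q = Q/b = 397/6.42 = 61.8 ft²/s; V₁ = q/y₁ = 36.4 ft/s. Fr₁ = V₁/√(g·y₁) = 4.92.
From the momentum equation for a rectangular channel, y₂/y₁ = ½[√(1 + 8Fr₁²) − 1] = ½[√194.4 − 1] = 6.47.
y₂ = 6.47 × 1.70 = 11.0 ft.
Tailwater y_tw = 11.0 ft: y_tw ≈ y₂, so the jump forms here.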